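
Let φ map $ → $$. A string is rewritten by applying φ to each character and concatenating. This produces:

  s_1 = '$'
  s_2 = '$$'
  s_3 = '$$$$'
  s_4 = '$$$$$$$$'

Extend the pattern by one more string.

Apply φ to $$$$$$$$ symbol by symbol: $→$$, $→$$, $→$$, $→$$, $→$$, $→$$, $→$$, $→$$; joined: $$ $$ $$ $$ $$ $$ $$ $$.

$$$$$$$$$$$$$$$$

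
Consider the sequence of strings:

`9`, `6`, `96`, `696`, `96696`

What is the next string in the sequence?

69696696

This is a Fibonacci-style word recurrence s(k) = s(k−2)·s(k−1): e.g. 9·6 = 96.
Continuing: 696 · 96696 gives term 6.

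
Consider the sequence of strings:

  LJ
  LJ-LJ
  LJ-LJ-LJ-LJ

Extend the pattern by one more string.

LJ-LJ-LJ-LJ-LJ-LJ-LJ-LJ

s(k+1) = s(k)·-·s(k) — each term doubles the last with '-' between the halves.
One more doubling of LJ-LJ-LJ-LJ gives the answer.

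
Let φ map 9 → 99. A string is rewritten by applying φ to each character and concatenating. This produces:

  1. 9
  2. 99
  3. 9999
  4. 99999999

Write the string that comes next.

Apply φ to 99999999 symbol by symbol: 9→99, 9→99, 9→99, 9→99, 9→99, 9→99, 9→99, 9→99; joined: 99 99 99 99 99 99 99 99.

9999999999999999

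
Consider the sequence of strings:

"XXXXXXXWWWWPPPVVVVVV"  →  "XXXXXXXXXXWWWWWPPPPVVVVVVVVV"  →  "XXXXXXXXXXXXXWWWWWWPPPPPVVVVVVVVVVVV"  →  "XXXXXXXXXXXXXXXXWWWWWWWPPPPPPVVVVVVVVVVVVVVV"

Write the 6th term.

Each string has the form X^{3n+1} W^{n+2} P^{n+1} V^{3n}, where the shown terms are n = 2, 3, 4, 5.
For term 6, n = 7, so the run lengths are 22, 9, 8, 21.

XXXXXXXXXXXXXXXXXXXXXXWWWWWWWWWPPPPPPPPVVVVVVVVVVVVVVVVVVVVV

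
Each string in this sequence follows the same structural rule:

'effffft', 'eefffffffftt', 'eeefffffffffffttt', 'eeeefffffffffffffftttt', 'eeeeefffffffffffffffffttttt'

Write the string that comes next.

eeeeeefffffffffffffffffffftttttt

The n-th term is n-1 e's then 3n-1 f's then n-1 t's, where the shown terms are n = 2, 3, 4, 5, 6.
For the next term, n = 7, so the run lengths are 6, 20, 6.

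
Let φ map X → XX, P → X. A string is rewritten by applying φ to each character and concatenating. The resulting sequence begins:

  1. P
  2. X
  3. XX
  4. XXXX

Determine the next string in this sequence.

Rewriting each symbol of XXXX: X→XX, X→XX, X→XX, X→XX, which concatenates to XX XX XX XX.

XXXXXXXX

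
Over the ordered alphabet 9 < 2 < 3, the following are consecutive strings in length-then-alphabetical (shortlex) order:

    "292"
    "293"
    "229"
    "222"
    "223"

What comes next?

239

Find the rightmost character of 223 below 3, bump it to the next letter, and reset everything to its right to 9.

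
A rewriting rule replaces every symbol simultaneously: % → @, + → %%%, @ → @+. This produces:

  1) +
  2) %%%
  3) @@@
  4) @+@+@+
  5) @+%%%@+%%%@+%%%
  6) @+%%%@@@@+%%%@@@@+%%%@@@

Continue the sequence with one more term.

φ(@+%%%@@@@+%%%@@@@+%%%@@@) expands symbol-by-symbol to @+ %%% @ @ @ @+ @+ @+ @+ %%% @ @ @ @+ @+ @+ @+ %%% @ @ @ @+ @+ @+; joining the 24 pieces gives the next term.

@+%%%@@@@+@+@+@+%%%@@@@+@+@+@+%%%@@@@+@+@+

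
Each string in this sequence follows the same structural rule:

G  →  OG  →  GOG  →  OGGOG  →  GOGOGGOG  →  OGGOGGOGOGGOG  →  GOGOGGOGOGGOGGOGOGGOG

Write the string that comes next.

OGGOGGOGOGGOGGOGOGGOGOGGOGGOGOGGOG

This is a Fibonacci-style word recurrence s(k) = s(k−2)·s(k−1): e.g. G·OG = GOG.
So term 8 is OGGOGGOGOGGOG·GOGOGGOGOGGOGGOGOGGOG.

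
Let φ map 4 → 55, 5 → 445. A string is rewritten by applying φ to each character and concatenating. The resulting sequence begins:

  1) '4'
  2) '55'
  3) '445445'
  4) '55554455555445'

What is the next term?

Applying the rule to each of the 14 symbols of 55554455555445 gives the pieces 445 445 445 445 55 55 445 445 445 445 445 55 55 445, which concatenate to the answer.

44544544544555554454454454454455555445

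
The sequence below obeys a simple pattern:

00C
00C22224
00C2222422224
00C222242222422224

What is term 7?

Each term is the previous one with 22224 appended.
From 00C222242222422224, 3 further steps: 00C222242222422224 → 00C22224222242222422224 → 00C2222422224222242222422224 → (answer).

00C222242222422224222242222422224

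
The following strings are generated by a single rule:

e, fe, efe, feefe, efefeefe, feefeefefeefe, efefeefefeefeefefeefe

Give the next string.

From term 3 onward, concatenate the second-to-last term with the last: e·fe = efe, fe·efe = feefe, …
Continuing: feefeefefeefe · efefeefefeefeefefeefe gives term 8.

feefeefefeefeefefeefefeefeefefeefe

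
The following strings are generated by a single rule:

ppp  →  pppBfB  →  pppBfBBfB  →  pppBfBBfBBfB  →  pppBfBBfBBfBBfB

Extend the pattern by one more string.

pppBfBBfBBfBBfBBfB

The strings grow by a fixed suffix BfB each time.
So the next term is pppBfBBfBBfBBfB·BfB.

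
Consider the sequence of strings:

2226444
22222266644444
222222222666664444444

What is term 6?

The n-th term is 3n 2's then 2n-1 6's then 2n+1 4's (n = 1, 2, …).
Setting n = 6 gives 18, 11, 13 characters in each block.

222222222222222222666666666664444444444444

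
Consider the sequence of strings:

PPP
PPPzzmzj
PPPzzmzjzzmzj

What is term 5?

The strings grow by a fixed suffix zzmzj each time.
From PPPzzmzjzzmzj, 2 further steps: PPPzzmzjzzmzj → PPPzzmzjzzmzjzzmzj → (answer).

PPPzzmzjzzmzjzzmzjzzmzj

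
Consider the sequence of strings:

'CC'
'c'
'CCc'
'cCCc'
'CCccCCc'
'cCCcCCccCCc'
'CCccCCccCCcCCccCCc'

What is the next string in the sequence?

This is a Fibonacci-style word recurrence s(k) = s(k−2)·s(k−1): e.g. CC·c = CCc.
Continuing: cCCcCCccCCc · CCccCCccCCcCCccCCc gives term 8.

cCCcCCccCCcCCccCCccCCcCCccCCc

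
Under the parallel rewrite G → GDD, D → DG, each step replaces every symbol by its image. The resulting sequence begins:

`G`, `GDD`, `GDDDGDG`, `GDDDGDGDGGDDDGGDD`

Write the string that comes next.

φ(GDDDGDGDGGDDDGGDD) expands symbol-by-symbol to GDD DG DG DG GDD DG GDD DG GDD GDD DG DG DG GDD GDD DG DG; joining the 17 pieces gives the next term.

GDDDGDGDGGDDDGGDDDGGDDGDDDGDGDGGDDGDDDGDG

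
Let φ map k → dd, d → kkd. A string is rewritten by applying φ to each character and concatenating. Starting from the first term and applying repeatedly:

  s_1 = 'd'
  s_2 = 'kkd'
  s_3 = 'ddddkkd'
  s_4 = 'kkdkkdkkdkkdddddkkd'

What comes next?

Applying the rule to each of the 19 symbols of kkdkkdkkdkkdddddkkd gives the pieces dd dd kkd dd dd kkd dd dd kkd dd dd kkd kkd kkd kkd kkd dd dd kkd, which concatenate to the answer.

ddddkkdddddkkdddddkkdddddkkdkkdkkdkkdkkdddddkkd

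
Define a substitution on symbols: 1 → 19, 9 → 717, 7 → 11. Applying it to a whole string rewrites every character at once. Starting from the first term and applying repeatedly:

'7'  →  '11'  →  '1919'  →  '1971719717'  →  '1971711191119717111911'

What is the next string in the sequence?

Applying the rule to each of the 22 symbols of 1971711191119717111911 gives the pieces 19 717 11 19 11 19 19 19 717 19 19 19 717 11 19 11 19 19 19 717 19 19, which concatenate to the answer.

197171119111919197171919197171119111919197171919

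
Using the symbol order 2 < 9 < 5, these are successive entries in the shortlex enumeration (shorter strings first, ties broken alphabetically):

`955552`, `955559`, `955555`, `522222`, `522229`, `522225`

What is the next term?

522292

Find the rightmost character of 522225 below 5, bump it to the next letter, and reset everything to its right to 2.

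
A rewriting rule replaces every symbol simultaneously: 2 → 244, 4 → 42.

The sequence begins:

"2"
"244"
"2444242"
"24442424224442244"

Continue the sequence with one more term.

24442424224442244422442444242422442444242

Applying the rule to each of the 17 symbols of 24442424224442244 gives the pieces 244 42 42 42 244 42 244 42 244 244 42 42 42 244 244 42 42, which concatenate to the answer.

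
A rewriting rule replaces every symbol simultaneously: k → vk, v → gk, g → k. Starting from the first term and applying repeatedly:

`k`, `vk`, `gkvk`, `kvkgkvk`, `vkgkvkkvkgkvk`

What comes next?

gkvkkvkgkvkvkgkvkkvkgkvk

Applying the rule to each of the 13 symbols of vkgkvkkvkgkvk gives the pieces gk vk k vk gk vk vk gk vk k vk gk vk, which concatenate to the answer.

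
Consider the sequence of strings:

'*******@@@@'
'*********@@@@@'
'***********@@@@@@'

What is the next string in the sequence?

*************@@@@@@@

Term n consists of 2n+1 *'s, followed by n+1 @'s, where the shown terms are n = 3, 4, 5.
At n = 6 the blocks have lengths 13, 7.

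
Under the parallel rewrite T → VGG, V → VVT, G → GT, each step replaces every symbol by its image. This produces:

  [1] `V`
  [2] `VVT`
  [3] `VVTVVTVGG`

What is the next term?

VVTVVTVGGVVTVVTVGGVVTGTGT

Apply φ to VVTVVTVGG symbol by symbol: V→VVT, V→VVT, T→VGG, V→VVT, V→VVT, T→VGG, V→VVT, G→GT, G→GT; joined: VVT VVT VGG VVT VVT VGG VVT GT GT.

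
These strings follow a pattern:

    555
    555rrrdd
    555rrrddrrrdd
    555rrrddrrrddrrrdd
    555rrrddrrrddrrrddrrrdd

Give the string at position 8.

555rrrddrrrddrrrddrrrddrrrddrrrddrrrdd

Each term is the previous one with rrrdd appended.
From 555rrrddrrrddrrrddrrrdd, 3 further steps: 555rrrddrrrddrrrddrrrdd → 555rrrddrrrddrrrddrrrddrrrdd → 555rrrddrrrddrrrddrrrddrrrddrrrdd → (answer).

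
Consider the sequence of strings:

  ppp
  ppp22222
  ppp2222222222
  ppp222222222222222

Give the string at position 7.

Every step adds 22222 to the end: s(k+1) = s(k)·22222.
From ppp222222222222222, 3 further steps: ppp222222222222222 → ppp22222222222222222222 → ppp2222222222222222222222222 → (answer).

ppp222222222222222222222222222222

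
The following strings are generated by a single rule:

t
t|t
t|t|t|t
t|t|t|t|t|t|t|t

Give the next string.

t|t|t|t|t|t|t|t|t|t|t|t|t|t|t|t

Every step duplicates the string with '|' between the halves.
One more doubling of t|t|t|t|t|t|t|t gives the answer.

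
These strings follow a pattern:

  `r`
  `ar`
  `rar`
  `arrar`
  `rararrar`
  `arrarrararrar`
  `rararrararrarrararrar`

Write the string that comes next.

This is a Fibonacci-style word recurrence s(k) = s(k−2)·s(k−1): e.g. r·ar = rar.
So term 8 is arrarrararrar·rararrararrarrararrar.

arrarrararrarrararrararrarrararrar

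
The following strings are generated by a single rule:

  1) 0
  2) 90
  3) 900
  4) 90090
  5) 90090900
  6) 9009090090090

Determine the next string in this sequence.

Each term (from the third on) is the previous term followed by the one before it: term 3 = 90·0 = 900.
Continuing: 9009090090090 · 90090900 gives term 7.

900909009009090090900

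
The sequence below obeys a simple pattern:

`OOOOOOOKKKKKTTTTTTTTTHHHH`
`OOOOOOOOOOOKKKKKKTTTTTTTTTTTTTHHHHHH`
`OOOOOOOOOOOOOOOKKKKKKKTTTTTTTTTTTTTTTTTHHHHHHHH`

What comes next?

The n-th term is 4n-1 O's then n+3 K's then 4n+1 T's then 2n H's, where the shown terms are n = 2, 3, 4.
Setting n = 5 gives 19, 8, 21, 10 characters in each block.

OOOOOOOOOOOOOOOOOOOKKKKKKKKTTTTTTTTTTTTTTTTTTTTTHHHHHHHHHH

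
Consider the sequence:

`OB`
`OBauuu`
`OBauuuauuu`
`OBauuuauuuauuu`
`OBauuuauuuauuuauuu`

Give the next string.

OBauuuauuuauuuauuuauuu

Every step adds auuu to the end: s(k+1) = s(k)·auuu.
One more step from OBauuuauuuauuuauuu gives the answer.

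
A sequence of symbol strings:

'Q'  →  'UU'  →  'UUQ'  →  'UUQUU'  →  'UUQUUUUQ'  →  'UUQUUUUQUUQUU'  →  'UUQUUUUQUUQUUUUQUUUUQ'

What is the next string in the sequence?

UUQUUUUQUUQUUUUQUUUUQUUQUUUUQUUQUU

This is a Fibonacci-style word recurrence s(k) = s(k−1)·s(k−2): e.g. UU·Q = UUQ.
The next term joins UUQUUUUQUUQUUUUQUUUUQ and UUQUUUUQUUQUU.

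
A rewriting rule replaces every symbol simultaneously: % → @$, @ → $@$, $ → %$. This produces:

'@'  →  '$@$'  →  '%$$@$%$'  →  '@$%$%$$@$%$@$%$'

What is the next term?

Applying the rule to each of the 15 symbols of @$%$%$$@$%$@$%$ gives the pieces $@$ %$ @$ %$ @$ %$ %$ $@$ %$ @$ %$ $@$ %$ @$ %$, which concatenate to the answer.

$@$%$@$%$@$%$%$$@$%$@$%$$@$%$@$%$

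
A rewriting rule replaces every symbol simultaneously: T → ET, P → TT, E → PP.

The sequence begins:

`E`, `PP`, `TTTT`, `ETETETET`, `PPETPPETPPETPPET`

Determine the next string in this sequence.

TTTTPPETTTTTPPETTTTTPPETTTTTPPET

Replace each of the 16 characters of PPETPPETPPETPPET in place — TT TT PP ET TT TT PP ET TT TT PP ET TT TT PP ET — and concatenate.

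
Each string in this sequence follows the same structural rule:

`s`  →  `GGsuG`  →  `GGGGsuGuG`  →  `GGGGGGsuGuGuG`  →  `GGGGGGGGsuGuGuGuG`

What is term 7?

GGGGGGGGGGGGsuGuGuGuGuGuG

Each term wraps the previous one in GG on the left and uG on the right.
From GGGGGGGGsuGuGuGuG, 2 further steps: GGGGGGGGsuGuGuGuG → GGGGGGGGGGsuGuGuGuGuG → (answer).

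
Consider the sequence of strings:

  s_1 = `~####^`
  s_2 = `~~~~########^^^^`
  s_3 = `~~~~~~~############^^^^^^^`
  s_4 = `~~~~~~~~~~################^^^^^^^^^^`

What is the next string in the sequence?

~~~~~~~~~~~~~####################^^^^^^^^^^^^^

Reading off run lengths: ~ runs 1, 4, 7, 10; # runs 4, 8, 12, 16; ^ runs 1, 4, 7, 10 — each is linear in n (n = 1, 2, …).
For the next term, n = 5, so the run lengths are 13, 20, 13.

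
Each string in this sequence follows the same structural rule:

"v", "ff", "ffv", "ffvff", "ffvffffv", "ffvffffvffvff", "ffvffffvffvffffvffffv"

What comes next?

ffvffffvffvffffvffffvffvffffvffvff

Each term (from the third on) is the previous term followed by the one before it: term 3 = ff·v = ffv.
The next term joins ffvffffvffvffffvffffv and ffvffffvffvff.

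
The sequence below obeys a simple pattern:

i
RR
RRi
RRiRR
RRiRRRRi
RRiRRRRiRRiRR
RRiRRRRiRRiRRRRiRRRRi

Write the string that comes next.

This is a Fibonacci-style word recurrence s(k) = s(k−1)·s(k−2): e.g. RR·i = RRi.
The next term joins RRiRRRRiRRiRRRRiRRRRi and RRiRRRRiRRiRR.

RRiRRRRiRRiRRRRiRRRRiRRiRRRRiRRiRR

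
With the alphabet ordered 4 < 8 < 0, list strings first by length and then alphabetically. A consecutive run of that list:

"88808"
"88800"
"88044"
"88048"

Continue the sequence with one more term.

88040

Treat 88048 as a base-3 numeral over the given alphabet and add one, carrying through any trailing 0's.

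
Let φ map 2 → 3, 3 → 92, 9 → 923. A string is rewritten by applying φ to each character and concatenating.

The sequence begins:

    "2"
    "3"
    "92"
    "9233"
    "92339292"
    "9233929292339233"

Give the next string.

Replace each of the 16 characters of 9233929292339233 in place — 923 3 92 92 923 3 923 3 923 3 92 92 923 3 92 92 — and concatenate.

92339292923392339233929292339292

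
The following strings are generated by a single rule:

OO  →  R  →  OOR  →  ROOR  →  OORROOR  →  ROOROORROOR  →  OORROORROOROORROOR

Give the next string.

From term 3 onward, concatenate the second-to-last term with the last: OO·R = OOR, R·OOR = ROOR, …
Continuing: ROOROORROOR · OORROORROOROORROOR gives term 8.

ROOROORROOROORROORROOROORROOR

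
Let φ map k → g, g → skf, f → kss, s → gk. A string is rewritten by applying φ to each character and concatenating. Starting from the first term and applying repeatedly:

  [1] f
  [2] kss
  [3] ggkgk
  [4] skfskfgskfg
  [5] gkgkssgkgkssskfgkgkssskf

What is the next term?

Applying the rule to each of the 24 symbols of gkgkssgkgkssskfgkgkssskf gives the pieces skf g skf g gk gk skf g skf g gk gk gk g kss skf g skf g gk gk gk g kss, which concatenate to the answer.

skfgskfggkgkskfgskfggkgkgkgkssskfgskfggkgkgkgkss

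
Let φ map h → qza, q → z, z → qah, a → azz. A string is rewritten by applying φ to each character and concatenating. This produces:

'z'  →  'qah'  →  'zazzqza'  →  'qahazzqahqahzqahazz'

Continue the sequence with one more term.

Replace each of the 19 characters of qahazzqahqahzqahazz in place — z azz qza azz qah qah z azz qza z azz qza qah z azz qza azz qah qah — and concatenate.

zazzqzaazzqahqahzazzqzazazzqzaqahzazzqzaazzqahqah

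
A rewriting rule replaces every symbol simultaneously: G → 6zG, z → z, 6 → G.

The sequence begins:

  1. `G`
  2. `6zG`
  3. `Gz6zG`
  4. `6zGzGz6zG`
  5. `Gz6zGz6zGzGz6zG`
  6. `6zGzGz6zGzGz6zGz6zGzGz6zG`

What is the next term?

Applying the rule to each of the 25 symbols of 6zGzGz6zGzGz6zGz6zGzGz6zG gives the pieces G z 6zG z 6zG z G z 6zG z 6zG z G z 6zG z G z 6zG z 6zG z G z 6zG, which concatenate to the answer.

Gz6zGz6zGzGz6zGz6zGzGz6zGzGz6zGz6zGzGz6zG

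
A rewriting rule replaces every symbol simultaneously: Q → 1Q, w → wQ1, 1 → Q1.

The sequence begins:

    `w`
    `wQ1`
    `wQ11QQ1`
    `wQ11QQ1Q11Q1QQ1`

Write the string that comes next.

wQ11QQ1Q11Q1QQ11QQ1Q11QQ11Q1QQ1

Applying the rule to each of the 15 symbols of wQ11QQ1Q11Q1QQ1 gives the pieces wQ1 1Q Q1 Q1 1Q 1Q Q1 1Q Q1 Q1 1Q Q1 1Q 1Q Q1, which concatenate to the answer.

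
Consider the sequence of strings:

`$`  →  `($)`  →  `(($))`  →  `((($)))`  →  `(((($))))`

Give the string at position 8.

((((((($)))))))

Every step adds ( to the front and ) to the end of the previous string.
From (((($)))), 3 further steps: (((($)))) → ((((($))))) → (((((($)))))) → (answer).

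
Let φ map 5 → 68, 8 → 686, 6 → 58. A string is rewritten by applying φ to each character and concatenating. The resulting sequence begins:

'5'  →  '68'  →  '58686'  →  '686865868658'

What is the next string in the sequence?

Rewriting each symbol of 686865868658: 6→58, 8→686, 6→58, 8→686, 6→58, 5→68, 8→686, 6→58, 8→686, 6→58, 5→68, 8→686, which concatenates to 58 686 58 686 58 68 686 58 686 58 68 686.

58686586865868686586865868686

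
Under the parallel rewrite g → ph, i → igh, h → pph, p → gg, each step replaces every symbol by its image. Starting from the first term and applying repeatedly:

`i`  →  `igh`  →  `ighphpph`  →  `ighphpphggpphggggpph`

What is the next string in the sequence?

φ(ighphpphggpphggggpph) expands symbol-by-symbol to igh ph pph gg pph gg gg pph ph ph gg gg pph ph ph ph ph gg gg pph; joining the 20 pieces gives the next term.

ighphpphggpphggggpphphphggggpphphphphphggggpph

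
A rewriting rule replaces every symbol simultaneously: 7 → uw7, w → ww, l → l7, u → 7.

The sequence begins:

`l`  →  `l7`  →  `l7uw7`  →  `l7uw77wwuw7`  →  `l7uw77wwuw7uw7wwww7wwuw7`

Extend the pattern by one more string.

l7uw77wwuw7uw7wwww7wwuw77wwuw7wwwwwwwwuw7wwww7wwuw7

Applying the rule to each of the 24 symbols of l7uw77wwuw7uw7wwww7wwuw7 gives the pieces l7 uw7 7 ww uw7 uw7 ww ww 7 ww uw7 7 ww uw7 ww ww ww ww uw7 ww ww 7 ww uw7, which concatenate to the answer.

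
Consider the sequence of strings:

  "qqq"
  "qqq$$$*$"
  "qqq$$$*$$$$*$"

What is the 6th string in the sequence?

qqq$$$*$$$$*$$$$*$$$$*$$$$*$

Every step adds $$$*$ to the end: s(k+1) = s(k)·$$$*$.
From qqq$$$*$$$$*$, 3 further steps: qqq$$$*$$$$*$ → qqq$$$*$$$$*$$$$*$ → qqq$$$*$$$$*$$$$*$$$$*$ → (answer).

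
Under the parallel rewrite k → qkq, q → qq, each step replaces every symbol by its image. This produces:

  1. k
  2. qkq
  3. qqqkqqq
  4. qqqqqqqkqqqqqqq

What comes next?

qqqqqqqqqqqqqqqkqqqqqqqqqqqqqqq

Replace each of the 15 characters of qqqqqqqkqqqqqqq in place — qq qq qq qq qq qq qq qkq qq qq qq qq qq qq qq — and concatenate.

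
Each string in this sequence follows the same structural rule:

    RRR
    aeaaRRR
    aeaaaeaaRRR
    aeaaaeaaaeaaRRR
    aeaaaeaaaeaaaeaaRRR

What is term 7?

Every step adds aeaa at the front: s(k+1) = aeaa·s(k).
From aeaaaeaaaeaaaeaaRRR, 2 further steps: aeaaaeaaaeaaaeaaRRR → aeaaaeaaaeaaaeaaaeaaRRR → (answer).

aeaaaeaaaeaaaeaaaeaaaeaaRRR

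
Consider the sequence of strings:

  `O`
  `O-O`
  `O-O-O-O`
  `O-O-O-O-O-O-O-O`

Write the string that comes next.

O-O-O-O-O-O-O-O-O-O-O-O-O-O-O-O

Every step duplicates the string with '-' between the halves.
One more doubling of O-O-O-O-O-O-O-O gives the answer.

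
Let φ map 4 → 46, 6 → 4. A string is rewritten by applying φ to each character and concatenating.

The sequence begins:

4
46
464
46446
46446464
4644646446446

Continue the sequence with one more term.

Rewriting the 13 symbols of 4644646446446 one by one yields 46 4 46 46 4 46 4 46 46 4 46 46 4; concatenated:

464464644644646446464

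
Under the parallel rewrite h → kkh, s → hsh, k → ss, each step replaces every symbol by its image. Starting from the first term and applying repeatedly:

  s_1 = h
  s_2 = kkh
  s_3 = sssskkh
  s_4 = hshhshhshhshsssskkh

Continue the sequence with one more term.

kkhhshkkhkkhhshkkhkkhhshkkhkkhhshkkhhshhshhshhshsssskkh

φ(hshhshhshhshsssskkh) expands symbol-by-symbol to kkh hsh kkh kkh hsh kkh kkh hsh kkh kkh hsh kkh hsh hsh hsh hsh ss ss kkh; joining the 19 pieces gives the next term.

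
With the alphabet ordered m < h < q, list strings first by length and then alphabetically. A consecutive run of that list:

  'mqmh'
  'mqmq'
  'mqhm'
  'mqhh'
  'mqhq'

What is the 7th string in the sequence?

mqqh

Stepping forward 2 times from mqhq: mqhq → mqqm, then the target.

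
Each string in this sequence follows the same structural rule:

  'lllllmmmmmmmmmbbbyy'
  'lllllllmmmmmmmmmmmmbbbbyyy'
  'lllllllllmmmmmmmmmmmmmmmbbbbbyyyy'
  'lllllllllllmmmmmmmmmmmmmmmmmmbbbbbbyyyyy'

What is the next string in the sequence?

lllllllllllllmmmmmmmmmmmmmmmmmmmmmbbbbbbbyyyyyy

Reading off run lengths: l runs 5, 7, 9, 11; m runs 9, 12, 15, 18; b runs 3, 4, 5, 6; y runs 2, 3, 4, 5 — each is linear in n, where the shown terms are n = 3, 4, 5, 6.
For the next term, n = 7, so the run lengths are 13, 21, 7, 6.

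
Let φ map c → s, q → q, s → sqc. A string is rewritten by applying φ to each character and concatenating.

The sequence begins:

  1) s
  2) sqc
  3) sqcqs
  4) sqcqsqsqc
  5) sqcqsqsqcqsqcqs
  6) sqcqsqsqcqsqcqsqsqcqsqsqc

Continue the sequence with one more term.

Rewriting the 25 symbols of sqcqsqsqcqsqcqsqsqcqsqsqc one by one yields sqc q s q sqc q sqc q s q sqc q s q sqc q sqc q s q sqc q sqc q s; concatenated:

sqcqsqsqcqsqcqsqsqcqsqsqcqsqcqsqsqcqsqcqs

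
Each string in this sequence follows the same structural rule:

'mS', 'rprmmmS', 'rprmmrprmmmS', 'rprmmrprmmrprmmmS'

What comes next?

Every step adds rprmm at the front: s(k+1) = rprmm·s(k).
Applying this once more to rprmmrprmmrprmmmS:

rprmmrprmmrprmmrprmmmS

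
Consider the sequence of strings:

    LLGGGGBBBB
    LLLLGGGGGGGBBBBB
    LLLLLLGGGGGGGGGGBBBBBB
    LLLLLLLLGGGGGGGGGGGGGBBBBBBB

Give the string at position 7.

The n-th term is 2n L's then 3n+1 G's then n+3 B's (n = 1, 2, …).
Setting n = 7 gives 14, 22, 10 characters in each block.

LLLLLLLLLLLLLLGGGGGGGGGGGGGGGGGGGGGGBBBBBBBBBB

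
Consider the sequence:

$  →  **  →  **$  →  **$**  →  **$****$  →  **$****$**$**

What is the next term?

From term 3 onward, concatenate the last term with the second-to-last: **·$ = **$, **$·** = **$**, …
So term 7 is **$****$**$**·**$****$.

**$****$**$****$****$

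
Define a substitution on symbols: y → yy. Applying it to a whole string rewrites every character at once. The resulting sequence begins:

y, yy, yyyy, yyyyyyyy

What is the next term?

Apply φ to yyyyyyyy symbol by symbol: y→yy, y→yy, y→yy, y→yy, y→yy, y→yy, y→yy, y→yy; joined: yy yy yy yy yy yy yy yy.

yyyyyyyyyyyyyyyy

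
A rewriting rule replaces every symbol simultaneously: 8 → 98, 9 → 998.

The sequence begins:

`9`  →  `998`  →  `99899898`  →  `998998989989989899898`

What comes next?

Replace each of the 21 characters of 998998989989989899898 in place — 998 998 98 998 998 98 998 98 998 998 98 998 998 98 998 98 998 998 98 998 98 — and concatenate.

9989989899899898998989989989899899898998989989989899898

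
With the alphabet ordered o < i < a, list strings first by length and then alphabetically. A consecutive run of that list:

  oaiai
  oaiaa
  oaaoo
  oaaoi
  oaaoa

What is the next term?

oaaio

Treat oaaoa as a base-3 numeral over the given alphabet and add one, carrying through any trailing a's.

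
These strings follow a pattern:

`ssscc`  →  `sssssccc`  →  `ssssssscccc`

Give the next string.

sssssssssccccc

The n-th term is 2n-1 s's then n c's, where the shown terms are n = 2, 3, 4.
For the next term, n = 5, so the run lengths are 9, 5.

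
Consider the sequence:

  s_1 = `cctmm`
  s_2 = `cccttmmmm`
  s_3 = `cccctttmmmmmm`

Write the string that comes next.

cccccttttmmmmmmmm

Reading off run lengths: c runs 2, 3, 4; t runs 1, 2, 3; m runs 2, 4, 6 — each is linear in n (n = 1, 2, …).
At n = 4 the blocks have lengths 5, 4, 8.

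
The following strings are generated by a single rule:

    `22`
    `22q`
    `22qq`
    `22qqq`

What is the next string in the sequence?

22qqqq

Every step adds q to the end: s(k+1) = s(k)·q.
So the next term is 22qqq·q.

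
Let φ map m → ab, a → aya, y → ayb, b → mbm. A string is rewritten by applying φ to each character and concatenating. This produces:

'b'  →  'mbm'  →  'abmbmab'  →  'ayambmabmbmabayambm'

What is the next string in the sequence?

Rewriting the 19 symbols of ayambmabmbmabayambm one by one yields aya ayb aya ab mbm ab aya mbm ab mbm ab aya mbm aya ayb aya ab mbm ab; concatenated:

ayaaybayaabmbmabayambmabmbmabayambmayaaybayaabmbmab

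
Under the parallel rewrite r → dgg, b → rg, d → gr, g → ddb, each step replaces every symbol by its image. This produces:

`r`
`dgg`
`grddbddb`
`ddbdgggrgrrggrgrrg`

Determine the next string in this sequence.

Rewriting the 18 symbols of ddbdgggrgrrggrgrrg one by one yields gr gr rg gr ddb ddb ddb dgg ddb dgg dgg ddb ddb dgg ddb dgg dgg ddb; concatenated:

grgrrggrddbddbddbdggddbdggdggddbddbdggddbdggdggddb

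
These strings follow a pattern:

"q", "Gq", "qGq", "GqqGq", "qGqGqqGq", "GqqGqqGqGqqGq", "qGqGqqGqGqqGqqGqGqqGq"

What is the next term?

Each term (from the third on) is the two preceding terms concatenated in order: term 3 = q·Gq = qGq.
So term 8 is GqqGqqGqGqqGq·qGqGqqGqGqqGqqGqGqqGq.

GqqGqqGqGqqGqqGqGqqGqGqqGqqGqGqqGq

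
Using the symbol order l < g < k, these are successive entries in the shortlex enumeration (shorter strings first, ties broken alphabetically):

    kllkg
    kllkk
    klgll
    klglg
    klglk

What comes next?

klggl

Find the rightmost character of klglk below k, bump it to the next letter, and reset everything to its right to l.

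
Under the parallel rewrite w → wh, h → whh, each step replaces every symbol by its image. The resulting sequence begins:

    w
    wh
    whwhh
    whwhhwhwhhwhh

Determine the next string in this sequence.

Rewriting the 13 symbols of whwhhwhwhhwhh one by one yields wh whh wh whh whh wh whh wh whh whh wh whh whh; concatenated:

whwhhwhwhhwhhwhwhhwhwhhwhhwhwhhwhh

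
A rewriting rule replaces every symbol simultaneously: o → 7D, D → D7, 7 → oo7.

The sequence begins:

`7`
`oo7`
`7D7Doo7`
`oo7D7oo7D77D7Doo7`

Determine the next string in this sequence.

7D7Doo7D7oo77D7Doo7D7oo7oo7D7oo7D77D7Doo7

φ(oo7D7oo7D77D7Doo7) expands symbol-by-symbol to 7D 7D oo7 D7 oo7 7D 7D oo7 D7 oo7 oo7 D7 oo7 D7 7D 7D oo7; joining the 17 pieces gives the next term.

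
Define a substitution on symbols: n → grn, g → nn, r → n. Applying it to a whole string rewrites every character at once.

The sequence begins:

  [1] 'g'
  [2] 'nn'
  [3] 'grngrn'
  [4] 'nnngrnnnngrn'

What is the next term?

Rewriting each symbol of nnngrnnnngrn: n→grn, n→grn, n→grn, g→nn, r→n, n→grn, n→grn, n→grn, n→grn, g→nn, r→n, n→grn, which concatenates to grn grn grn nn n grn grn grn grn nn n grn.

grngrngrnnnngrngrngrngrnnnngrn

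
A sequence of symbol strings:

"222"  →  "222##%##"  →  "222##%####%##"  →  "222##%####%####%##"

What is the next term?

222##%####%####%####%##

Each term is the previous one with ##%## appended.
One more step from 222##%####%####%## gives the answer.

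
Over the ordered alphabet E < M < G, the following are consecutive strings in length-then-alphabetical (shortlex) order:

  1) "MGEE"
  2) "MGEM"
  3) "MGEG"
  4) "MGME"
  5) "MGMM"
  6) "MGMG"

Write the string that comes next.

MGGE

Find the rightmost character of MGMG below G, bump it to the next letter, and reset everything to its right to E.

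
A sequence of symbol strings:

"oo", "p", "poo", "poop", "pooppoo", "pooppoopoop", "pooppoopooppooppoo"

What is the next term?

pooppoopooppooppoopooppoopoop

Each term (from the third on) is the previous term followed by the one before it: term 3 = p·oo = poo.
Continuing: pooppoopooppooppoo · pooppoopoop gives term 8.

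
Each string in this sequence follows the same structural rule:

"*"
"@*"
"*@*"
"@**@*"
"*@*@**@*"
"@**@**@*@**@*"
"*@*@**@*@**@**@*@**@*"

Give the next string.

@**@**@*@**@**@*@**@*@**@**@*@**@*

Each term (from the third on) is the two preceding terms concatenated in order: term 3 = *·@* = *@*.
The next term joins @**@**@*@**@* and *@*@**@*@**@**@*@**@*.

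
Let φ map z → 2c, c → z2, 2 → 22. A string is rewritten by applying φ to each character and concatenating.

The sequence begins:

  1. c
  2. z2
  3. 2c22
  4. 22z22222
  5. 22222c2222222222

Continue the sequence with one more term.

Rewriting the 16 symbols of 22222c2222222222 one by one yields 22 22 22 22 22 z2 22 22 22 22 22 22 22 22 22 22; concatenated:

2222222222z222222222222222222222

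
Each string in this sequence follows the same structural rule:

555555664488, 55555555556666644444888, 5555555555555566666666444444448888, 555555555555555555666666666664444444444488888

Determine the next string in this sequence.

55555555555555555555556666666666666644444444444444888888

Term n consists of 4n+2 5's, followed by 3n-1 6's, followed by 3n-1 4's, followed by n+1 8's (n = 1, 2, …).
Setting n = 5 gives 22, 14, 14, 6 characters in each block.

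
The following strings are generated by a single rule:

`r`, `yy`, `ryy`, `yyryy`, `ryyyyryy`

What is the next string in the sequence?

yyryyryyyyryy

This is a Fibonacci-style word recurrence s(k) = s(k−2)·s(k−1): e.g. r·yy = ryy.
So term 6 is yyryy·ryyyyryy.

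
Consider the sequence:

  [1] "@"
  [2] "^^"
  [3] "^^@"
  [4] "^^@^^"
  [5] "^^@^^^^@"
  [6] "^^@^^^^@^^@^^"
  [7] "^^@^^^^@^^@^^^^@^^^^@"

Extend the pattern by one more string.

^^@^^^^@^^@^^^^@^^^^@^^@^^^^@^^@^^

Each term (from the third on) is the previous term followed by the one before it: term 3 = ^^·@ = ^^@.
Continuing: ^^@^^^^@^^@^^^^@^^^^@ · ^^@^^^^@^^@^^ gives term 8.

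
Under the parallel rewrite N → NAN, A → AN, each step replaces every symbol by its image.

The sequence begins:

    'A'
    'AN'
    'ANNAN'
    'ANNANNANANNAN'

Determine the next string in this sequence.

φ(ANNANNANANNAN) expands symbol-by-symbol to AN NAN NAN AN NAN NAN AN NAN AN NAN NAN AN NAN; joining the 13 pieces gives the next term.

ANNANNANANNANNANANNANANNANNANANNAN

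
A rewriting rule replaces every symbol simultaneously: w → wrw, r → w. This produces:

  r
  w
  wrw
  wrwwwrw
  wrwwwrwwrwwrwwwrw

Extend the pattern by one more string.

Replace each of the 17 characters of wrwwwrwwrwwrwwwrw in place — wrw w wrw wrw wrw w wrw wrw w wrw wrw w wrw wrw wrw w wrw — and concatenate.

wrwwwrwwrwwrwwwrwwrwwwrwwrwwwrwwrwwrwwwrw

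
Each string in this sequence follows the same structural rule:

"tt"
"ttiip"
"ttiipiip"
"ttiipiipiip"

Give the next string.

Each term is the previous one with iip appended.
Applying this once more to ttiipiipiip:

ttiipiipiipiip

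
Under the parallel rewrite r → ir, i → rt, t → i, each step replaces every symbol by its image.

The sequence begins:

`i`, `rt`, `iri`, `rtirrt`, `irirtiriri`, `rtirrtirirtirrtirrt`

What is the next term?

φ(rtirrtirirtirrtirrt) expands symbol-by-symbol to ir i rt ir ir i rt ir rt ir i rt ir ir i rt ir ir i; joining the 19 pieces gives the next term.

irirtiririrtirrtirirtiririrtiriri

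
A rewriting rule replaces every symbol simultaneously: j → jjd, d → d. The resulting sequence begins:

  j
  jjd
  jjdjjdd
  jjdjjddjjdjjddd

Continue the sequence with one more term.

φ(jjdjjddjjdjjddd) expands symbol-by-symbol to jjd jjd d jjd jjd d d jjd jjd d jjd jjd d d d; joining the 15 pieces gives the next term.

jjdjjddjjdjjdddjjdjjddjjdjjdddd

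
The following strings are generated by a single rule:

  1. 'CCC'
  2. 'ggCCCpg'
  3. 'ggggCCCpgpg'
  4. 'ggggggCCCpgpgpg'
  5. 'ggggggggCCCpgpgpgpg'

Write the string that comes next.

Every step adds gg to the front and pg to the end of the previous string.
One more step from ggggggggCCCpgpgpgpg gives the answer.

ggggggggggCCCpgpgpgpgpg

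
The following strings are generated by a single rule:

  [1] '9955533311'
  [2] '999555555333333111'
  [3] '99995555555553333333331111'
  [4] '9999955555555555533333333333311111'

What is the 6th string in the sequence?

The n-th term is n+1 9's then 3n 5's then 3n 3's then n+1 1's (n = 1, 2, …).
Setting n = 6 gives 7, 18, 18, 7 characters in each block.

99999995555555555555555553333333333333333331111111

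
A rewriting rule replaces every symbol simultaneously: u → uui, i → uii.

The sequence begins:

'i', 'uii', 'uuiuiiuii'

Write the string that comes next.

uuiuuiuiiuuiuiiuiiuuiuiiuii

Apply φ to uuiuiiuii symbol by symbol: u→uui, u→uui, i→uii, u→uui, i→uii, i→uii, u→uui, i→uii, i→uii; joined: uui uui uii uui uii uii uui uii uii.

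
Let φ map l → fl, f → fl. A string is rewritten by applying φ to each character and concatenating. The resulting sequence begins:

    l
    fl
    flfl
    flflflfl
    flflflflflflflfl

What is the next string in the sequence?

Replace each of the 16 characters of flflflflflflflfl in place — fl fl fl fl fl fl fl fl fl fl fl fl fl fl fl fl — and concatenate.

flflflflflflflflflflflflflflflfl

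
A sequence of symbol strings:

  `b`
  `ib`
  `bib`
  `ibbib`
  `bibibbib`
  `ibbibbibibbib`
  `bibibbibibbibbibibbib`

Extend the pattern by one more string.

From term 3 onward, concatenate the second-to-last term with the last: b·ib = bib, ib·bib = ibbib, …
Continuing: ibbibbibibbib · bibibbibibbibbibibbib gives term 8.

ibbibbibibbibbibibbibibbibbibibbib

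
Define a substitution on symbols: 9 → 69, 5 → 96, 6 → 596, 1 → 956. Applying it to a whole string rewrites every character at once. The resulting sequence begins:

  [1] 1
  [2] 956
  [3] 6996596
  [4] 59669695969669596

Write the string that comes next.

Rewriting the 17 symbols of 59669695969669596 one by one yields 96 69 596 596 69 596 69 96 69 596 69 596 596 69 96 69 596; concatenated:

96695965966959669966959669596596699669596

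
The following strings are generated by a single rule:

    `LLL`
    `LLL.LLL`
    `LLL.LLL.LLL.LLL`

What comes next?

Every step duplicates the string with '.' between the halves.
Doubling LLL.LLL.LLL.LLL with '.' between the halves:

LLL.LLL.LLL.LLL.LLL.LLL.LLL.LLL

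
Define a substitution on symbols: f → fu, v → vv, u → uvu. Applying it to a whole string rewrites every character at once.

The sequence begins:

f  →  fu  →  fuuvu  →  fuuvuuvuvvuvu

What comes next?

fuuvuuvuvvuvuuvuvvuvuvvvvuvuvvuvu

φ(fuuvuuvuvvuvu) expands symbol-by-symbol to fu uvu uvu vv uvu uvu vv uvu vv vv uvu vv uvu; joining the 13 pieces gives the next term.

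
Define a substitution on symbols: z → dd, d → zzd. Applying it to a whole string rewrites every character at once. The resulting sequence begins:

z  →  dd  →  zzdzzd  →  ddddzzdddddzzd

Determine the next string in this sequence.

Rewriting the 14 symbols of ddddzzdddddzzd one by one yields zzd zzd zzd zzd dd dd zzd zzd zzd zzd zzd dd dd zzd; concatenated:

zzdzzdzzdzzdddddzzdzzdzzdzzdzzdddddzzd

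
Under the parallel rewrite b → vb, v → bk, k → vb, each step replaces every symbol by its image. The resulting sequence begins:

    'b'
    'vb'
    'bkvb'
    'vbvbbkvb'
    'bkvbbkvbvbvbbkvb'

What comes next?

vbvbbkvbvbvbbkvbbkvbbkvbvbvbbkvb

Applying the rule to each of the 16 symbols of bkvbbkvbvbvbbkvb gives the pieces vb vb bk vb vb vb bk vb bk vb bk vb vb vb bk vb, which concatenate to the answer.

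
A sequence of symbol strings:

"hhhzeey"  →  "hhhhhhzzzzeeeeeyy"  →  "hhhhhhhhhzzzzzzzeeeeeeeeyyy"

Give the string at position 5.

Each string has the form h^{3n} z^{3n-2} e^{3n-1} y^{n} (n = 1, 2, …).
Setting n = 5 gives 15, 13, 14, 5 characters in each block.

hhhhhhhhhhhhhhhzzzzzzzzzzzzzeeeeeeeeeeeeeeyyyyy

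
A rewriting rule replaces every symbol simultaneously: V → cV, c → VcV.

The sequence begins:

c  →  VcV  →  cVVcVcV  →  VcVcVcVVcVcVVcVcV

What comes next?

cVVcVcVVcVcVVcVcVcVVcVcVVcVcVcVVcVcVVcVcV

Replace each of the 17 characters of VcVcVcVVcVcVVcVcV in place — cV VcV cV VcV cV VcV cV cV VcV cV VcV cV cV VcV cV VcV cV — and concatenate.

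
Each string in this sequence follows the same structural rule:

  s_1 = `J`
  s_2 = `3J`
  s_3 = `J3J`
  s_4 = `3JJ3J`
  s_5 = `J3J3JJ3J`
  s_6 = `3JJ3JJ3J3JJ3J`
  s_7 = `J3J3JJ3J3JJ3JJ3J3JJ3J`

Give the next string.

3JJ3JJ3J3JJ3JJ3J3JJ3J3JJ3JJ3J3JJ3J

This is a Fibonacci-style word recurrence s(k) = s(k−2)·s(k−1): e.g. J·3J = J3J.
So term 8 is 3JJ3JJ3J3JJ3J·J3J3JJ3J3JJ3JJ3J3JJ3J.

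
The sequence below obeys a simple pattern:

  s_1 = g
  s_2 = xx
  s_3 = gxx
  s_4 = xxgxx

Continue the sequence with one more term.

gxxxxgxx

This is a Fibonacci-style word recurrence s(k) = s(k−2)·s(k−1): e.g. g·xx = gxx.
Continuing: gxx · xxgxx gives term 5.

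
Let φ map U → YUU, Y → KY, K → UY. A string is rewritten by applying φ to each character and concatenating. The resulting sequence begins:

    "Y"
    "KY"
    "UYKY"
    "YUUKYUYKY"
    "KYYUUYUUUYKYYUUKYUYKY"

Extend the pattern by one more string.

UYKYKYYUUYUUKYYUUYUUYUUKYUYKYKYYUUYUUUYKYYUUKYUYKY

Replace each of the 21 characters of KYYUUYUUUYKYYUUKYUYKY in place — UY KY KY YUU YUU KY YUU YUU YUU KY UY KY KY YUU YUU UY KY YUU KY UY KY — and concatenate.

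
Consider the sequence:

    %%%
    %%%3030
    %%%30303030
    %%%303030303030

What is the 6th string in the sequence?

%%%30303030303030303030

Every step adds 3030 to the end: s(k+1) = s(k)·3030.
From %%%303030303030, 2 further steps: %%%303030303030 → %%%3030303030303030 → (answer).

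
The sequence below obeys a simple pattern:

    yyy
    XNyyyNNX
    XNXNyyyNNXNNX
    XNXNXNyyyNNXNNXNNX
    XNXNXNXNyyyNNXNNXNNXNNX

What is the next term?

Every step adds XN to the front and NNX to the end of the previous string.
So the next term is XN·XNXNXNXNyyyNNXNNXNNXNNX·NNX.

XNXNXNXNXNyyyNNXNNXNNXNNXNNX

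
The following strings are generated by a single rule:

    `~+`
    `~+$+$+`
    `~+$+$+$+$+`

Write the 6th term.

Each term is the previous one with $+$+ appended.
From ~+$+$+$+$+, 3 further steps: ~+$+$+$+$+ → ~+$+$+$+$+$+$+ → ~+$+$+$+$+$+$+$+$+ → (answer).

~+$+$+$+$+$+$+$+$+$+$+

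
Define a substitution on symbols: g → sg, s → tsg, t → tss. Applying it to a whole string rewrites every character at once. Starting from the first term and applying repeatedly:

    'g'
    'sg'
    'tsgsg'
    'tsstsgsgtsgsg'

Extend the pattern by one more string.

Replace each of the 13 characters of tsstsgsgtsgsg in place — tss tsg tsg tss tsg sg tsg sg tss tsg sg tsg sg — and concatenate.

tsstsgtsgtsstsgsgtsgsgtsstsgsgtsgsg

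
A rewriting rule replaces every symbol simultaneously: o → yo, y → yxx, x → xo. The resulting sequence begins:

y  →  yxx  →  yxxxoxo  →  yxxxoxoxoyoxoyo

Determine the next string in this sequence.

Replace each of the 15 characters of yxxxoxoxoyoxoyo in place — yxx xo xo xo yo xo yo xo yo yxx yo xo yo yxx yo — and concatenate.

yxxxoxoxoyoxoyoxoyoyxxyoxoyoyxxyo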